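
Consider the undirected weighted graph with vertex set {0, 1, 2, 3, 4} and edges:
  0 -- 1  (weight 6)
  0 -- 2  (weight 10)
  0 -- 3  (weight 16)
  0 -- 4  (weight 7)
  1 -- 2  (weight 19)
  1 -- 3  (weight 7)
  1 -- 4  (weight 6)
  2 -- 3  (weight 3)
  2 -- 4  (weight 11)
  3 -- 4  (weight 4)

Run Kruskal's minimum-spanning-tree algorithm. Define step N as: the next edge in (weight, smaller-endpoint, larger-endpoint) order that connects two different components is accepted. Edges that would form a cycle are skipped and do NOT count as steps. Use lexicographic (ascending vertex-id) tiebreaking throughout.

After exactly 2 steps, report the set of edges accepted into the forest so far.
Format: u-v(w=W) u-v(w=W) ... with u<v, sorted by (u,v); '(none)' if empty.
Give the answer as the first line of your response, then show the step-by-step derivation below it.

2-3(w=3) 3-4(w=4)

step 1: add edge 2-3 (w=3); MST = {2-3(w=3)}
step 2: add edge 3-4 (w=4); MST = {2-3(w=3) 3-4(w=4)}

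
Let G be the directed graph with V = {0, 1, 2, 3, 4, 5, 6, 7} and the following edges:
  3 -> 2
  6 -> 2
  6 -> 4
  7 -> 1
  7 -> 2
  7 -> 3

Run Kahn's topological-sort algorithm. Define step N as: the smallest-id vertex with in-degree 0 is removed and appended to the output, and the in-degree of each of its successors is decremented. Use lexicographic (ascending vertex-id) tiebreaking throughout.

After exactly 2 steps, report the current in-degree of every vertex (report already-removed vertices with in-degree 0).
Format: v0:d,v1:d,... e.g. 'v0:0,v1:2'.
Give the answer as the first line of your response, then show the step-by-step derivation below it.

v0:0,v1:1,v2:3,v3:1,v4:1,v5:0,v6:0,v7:0

step 1: output 0; order=[0]; indeg=(0,1,3,1,1,0,0,0)
step 2: output 5; order=[0,5]; indeg=(0,1,3,1,1,0,0,0)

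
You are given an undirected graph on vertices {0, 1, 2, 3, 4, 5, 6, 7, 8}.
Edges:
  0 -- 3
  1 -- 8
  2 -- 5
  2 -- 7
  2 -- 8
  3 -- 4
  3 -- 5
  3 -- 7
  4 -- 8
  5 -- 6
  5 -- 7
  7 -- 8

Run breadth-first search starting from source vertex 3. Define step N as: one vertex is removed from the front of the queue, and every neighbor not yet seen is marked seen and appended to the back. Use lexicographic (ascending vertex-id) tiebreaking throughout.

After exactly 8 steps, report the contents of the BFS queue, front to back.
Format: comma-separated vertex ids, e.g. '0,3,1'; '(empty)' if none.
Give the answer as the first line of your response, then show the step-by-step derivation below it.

1

step 1: dequeue 3; queue=[0,4,5,7]; order=3
step 2: dequeue 0; queue=[4,5,7]; order=3,0
step 3: dequeue 4; queue=[5,7,8]; order=3,0,4
step 4: dequeue 5; queue=[7,8,2,6]; order=3,0,4,5
step 5: dequeue 7; queue=[8,2,6]; order=3,0,4,5,7
step 6: dequeue 8; queue=[2,6,1]; order=3,0,4,5,7,8
step 7: dequeue 2; queue=[6,1]; order=3,0,4,5,7,8,2
step 8: dequeue 6; queue=[1]; order=3,0,4,5,7,8,2,6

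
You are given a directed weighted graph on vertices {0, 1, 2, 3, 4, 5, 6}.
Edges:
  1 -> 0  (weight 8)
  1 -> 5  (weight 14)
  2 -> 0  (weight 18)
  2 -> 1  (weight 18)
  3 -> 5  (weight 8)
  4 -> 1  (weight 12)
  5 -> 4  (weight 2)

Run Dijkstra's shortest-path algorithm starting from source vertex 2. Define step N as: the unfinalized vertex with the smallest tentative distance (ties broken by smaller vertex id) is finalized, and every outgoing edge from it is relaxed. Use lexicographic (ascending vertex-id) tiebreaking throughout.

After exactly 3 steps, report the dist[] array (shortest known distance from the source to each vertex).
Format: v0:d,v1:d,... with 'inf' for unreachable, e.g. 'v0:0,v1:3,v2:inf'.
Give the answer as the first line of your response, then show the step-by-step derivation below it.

v0:18,v1:18,v2:0,v3:inf,v4:inf,v5:32,v6:inf

step 1: dist = v0:18,v1:18,v2:0,v3:inf,v4:inf,v5:inf,v6:inf
step 2: dist = v0:18,v1:18,v2:0,v3:inf,v4:inf,v5:inf,v6:inf
step 3: dist = v0:18,v1:18,v2:0,v3:inf,v4:inf,v5:32,v6:inf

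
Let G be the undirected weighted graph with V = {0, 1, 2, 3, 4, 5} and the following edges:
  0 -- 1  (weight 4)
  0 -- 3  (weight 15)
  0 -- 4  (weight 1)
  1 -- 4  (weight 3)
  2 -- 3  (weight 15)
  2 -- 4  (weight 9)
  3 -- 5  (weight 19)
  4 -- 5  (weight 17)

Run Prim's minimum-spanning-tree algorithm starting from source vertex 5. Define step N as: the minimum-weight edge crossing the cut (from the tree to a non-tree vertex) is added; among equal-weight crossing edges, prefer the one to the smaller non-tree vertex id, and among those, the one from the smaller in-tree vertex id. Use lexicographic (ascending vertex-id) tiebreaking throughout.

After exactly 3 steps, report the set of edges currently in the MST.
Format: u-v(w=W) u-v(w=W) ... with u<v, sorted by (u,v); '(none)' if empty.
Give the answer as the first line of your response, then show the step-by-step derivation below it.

0-4(w=1) 1-4(w=3) 4-5(w=17)

step 1: add edge 4-5 (w=17); MST = {4-5(w=17)}
step 2: add edge 0-4 (w=1); MST = {0-4(w=1) 4-5(w=17)}
step 3: add edge 1-4 (w=3); MST = {0-4(w=1) 1-4(w=3) 4-5(w=17)}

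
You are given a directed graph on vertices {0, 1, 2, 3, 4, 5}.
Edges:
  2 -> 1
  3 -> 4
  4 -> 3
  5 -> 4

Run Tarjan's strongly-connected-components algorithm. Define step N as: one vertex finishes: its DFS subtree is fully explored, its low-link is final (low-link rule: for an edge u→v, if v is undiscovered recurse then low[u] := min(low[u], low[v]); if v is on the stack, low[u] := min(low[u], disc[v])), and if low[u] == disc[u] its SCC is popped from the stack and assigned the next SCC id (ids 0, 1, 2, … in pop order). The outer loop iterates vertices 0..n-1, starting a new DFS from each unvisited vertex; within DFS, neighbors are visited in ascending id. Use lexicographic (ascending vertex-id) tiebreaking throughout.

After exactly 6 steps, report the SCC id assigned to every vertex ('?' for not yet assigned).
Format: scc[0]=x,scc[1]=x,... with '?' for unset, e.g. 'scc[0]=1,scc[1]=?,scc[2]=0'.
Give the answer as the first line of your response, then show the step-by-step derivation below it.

scc[0]=0,scc[1]=1,scc[2]=2,scc[3]=3,scc[4]=3,scc[5]=4

step 1: low=(low[0]=0,low[1]=?,low[2]=?,low[3]=?,low[4]=?,low[5]=?); scc=(scc[0]=0,scc[1]=?,scc[2]=?,scc[3]=?,scc[4]=?,scc[5]=?)
step 2: low=(low[0]=0,low[1]=1,low[2]=?,low[3]=?,low[4]=?,low[5]=?); scc=(scc[0]=0,scc[1]=1,scc[2]=?,scc[3]=?,scc[4]=?,scc[5]=?)
step 3: low=(low[0]=0,low[1]=1,low[2]=2,low[3]=?,low[4]=?,low[5]=?); scc=(scc[0]=0,scc[1]=1,scc[2]=2,scc[3]=?,scc[4]=?,scc[5]=?)
step 4: low=(low[0]=0,low[1]=1,low[2]=2,low[3]=3,low[4]=3,low[5]=?); scc=(scc[0]=0,scc[1]=1,scc[2]=2,scc[3]=?,scc[4]=?,scc[5]=?)
step 5: low=(low[0]=0,low[1]=1,low[2]=2,low[3]=3,low[4]=3,low[5]=?); scc=(scc[0]=0,scc[1]=1,scc[2]=2,scc[3]=3,scc[4]=3,scc[5]=?)
step 6: low=(low[0]=0,low[1]=1,low[2]=2,low[3]=3,low[4]=3,low[5]=5); scc=(scc[0]=0,scc[1]=1,scc[2]=2,scc[3]=3,scc[4]=3,scc[5]=4)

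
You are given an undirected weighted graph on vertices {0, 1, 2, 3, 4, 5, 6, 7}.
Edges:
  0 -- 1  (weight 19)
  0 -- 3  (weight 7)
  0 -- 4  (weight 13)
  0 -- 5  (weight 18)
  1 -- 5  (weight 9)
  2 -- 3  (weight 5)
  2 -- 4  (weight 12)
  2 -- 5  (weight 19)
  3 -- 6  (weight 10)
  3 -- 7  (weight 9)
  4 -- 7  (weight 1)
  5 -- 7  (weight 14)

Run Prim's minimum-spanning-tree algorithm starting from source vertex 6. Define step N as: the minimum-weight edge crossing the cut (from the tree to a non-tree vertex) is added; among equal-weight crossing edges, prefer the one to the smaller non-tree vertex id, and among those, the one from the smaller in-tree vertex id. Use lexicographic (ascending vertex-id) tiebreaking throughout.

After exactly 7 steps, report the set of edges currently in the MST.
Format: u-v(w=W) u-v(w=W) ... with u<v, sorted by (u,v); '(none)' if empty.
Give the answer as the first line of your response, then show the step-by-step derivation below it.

0-3(w=7) 1-5(w=9) 2-3(w=5) 3-6(w=10) 3-7(w=9) 4-7(w=1) 5-7(w=14)

step 1: add edge 3-6 (w=10); MST = {3-6(w=10)}
step 2: add edge 2-3 (w=5); MST = {2-3(w=5) 3-6(w=10)}
step 3: add edge 0-3 (w=7); MST = {0-3(w=7) 2-3(w=5) 3-6(w=10)}
step 4: add edge 3-7 (w=9); MST = {0-3(w=7) 2-3(w=5) 3-6(w=10) 3-7(w=9)}
step 5: add edge 4-7 (w=1); MST = {0-3(w=7) 2-3(w=5) 3-6(w=10) 3-7(w=9) 4-7(w=1)}
step 6: add edge 5-7 (w=14); MST = {0-3(w=7) 2-3(w=5) 3-6(w=10) 3-7(w=9) 4-7(w=1) 5-7(w=14)}
step 7: add edge 1-5 (w=9); MST = {0-3(w=7) 1-5(w=9) 2-3(w=5) 3-6(w=10) 3-7(w=9) 4-7(w=1) 5-7(w=14)}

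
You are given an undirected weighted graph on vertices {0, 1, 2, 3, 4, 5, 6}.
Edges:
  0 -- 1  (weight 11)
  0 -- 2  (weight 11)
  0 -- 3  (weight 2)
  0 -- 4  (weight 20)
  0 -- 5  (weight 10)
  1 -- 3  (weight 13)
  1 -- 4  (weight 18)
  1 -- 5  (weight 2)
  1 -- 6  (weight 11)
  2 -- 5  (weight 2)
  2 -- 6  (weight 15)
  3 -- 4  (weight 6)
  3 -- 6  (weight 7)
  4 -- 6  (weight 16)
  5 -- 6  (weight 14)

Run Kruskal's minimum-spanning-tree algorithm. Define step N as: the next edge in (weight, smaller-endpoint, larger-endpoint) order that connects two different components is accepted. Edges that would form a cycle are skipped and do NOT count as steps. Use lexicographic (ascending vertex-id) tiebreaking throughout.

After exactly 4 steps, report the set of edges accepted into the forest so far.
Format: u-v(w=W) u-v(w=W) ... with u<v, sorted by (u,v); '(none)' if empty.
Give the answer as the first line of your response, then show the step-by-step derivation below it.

0-3(w=2) 1-5(w=2) 2-5(w=2) 3-4(w=6)

step 1: add edge 0-3 (w=2); MST = {0-3(w=2)}
step 2: add edge 1-5 (w=2); MST = {0-3(w=2) 1-5(w=2)}
step 3: add edge 2-5 (w=2); MST = {0-3(w=2) 1-5(w=2) 2-5(w=2)}
step 4: add edge 3-4 (w=6); MST = {0-3(w=2) 1-5(w=2) 2-5(w=2) 3-4(w=6)}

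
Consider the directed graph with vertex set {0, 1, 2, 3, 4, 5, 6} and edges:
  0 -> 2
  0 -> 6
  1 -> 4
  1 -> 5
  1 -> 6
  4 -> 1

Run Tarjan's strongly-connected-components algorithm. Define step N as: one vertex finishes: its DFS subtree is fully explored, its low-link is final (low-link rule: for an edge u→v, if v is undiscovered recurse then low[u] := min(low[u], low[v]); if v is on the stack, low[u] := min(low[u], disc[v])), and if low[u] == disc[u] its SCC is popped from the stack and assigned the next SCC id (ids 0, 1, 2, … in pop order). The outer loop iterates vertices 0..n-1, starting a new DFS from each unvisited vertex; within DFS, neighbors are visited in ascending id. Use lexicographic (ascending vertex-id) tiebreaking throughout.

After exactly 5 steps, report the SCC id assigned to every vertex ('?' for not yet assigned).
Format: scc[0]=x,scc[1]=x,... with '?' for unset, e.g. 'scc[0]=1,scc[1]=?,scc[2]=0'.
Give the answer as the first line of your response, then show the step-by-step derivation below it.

scc[0]=2,scc[1]=?,scc[2]=0,scc[3]=?,scc[4]=?,scc[5]=3,scc[6]=1

step 1: low=(low[0]=0,low[1]=?,low[2]=1,low[3]=?,low[4]=?,low[5]=?,low[6]=?); scc=(scc[0]=?,scc[1]=?,scc[2]=0,scc[3]=?,scc[4]=?,scc[5]=?,scc[6]=?)
step 2: low=(low[0]=0,low[1]=?,low[2]=1,low[3]=?,low[4]=?,low[5]=?,low[6]=2); scc=(scc[0]=?,scc[1]=?,scc[2]=0,scc[3]=?,scc[4]=?,scc[5]=?,scc[6]=1)
step 3: low=(low[0]=0,low[1]=?,low[2]=1,low[3]=?,low[4]=?,low[5]=?,low[6]=2); scc=(scc[0]=2,scc[1]=?,scc[2]=0,scc[3]=?,scc[4]=?,scc[5]=?,scc[6]=1)
step 4: low=(low[0]=0,low[1]=3,low[2]=1,low[3]=?,low[4]=3,low[5]=?,low[6]=2); scc=(scc[0]=2,scc[1]=?,scc[2]=0,scc[3]=?,scc[4]=?,scc[5]=?,scc[6]=1)
step 5: low=(low[0]=0,low[1]=3,low[2]=1,low[3]=?,low[4]=3,low[5]=5,low[6]=2); scc=(scc[0]=2,scc[1]=?,scc[2]=0,scc[3]=?,scc[4]=?,scc[5]=3,scc[6]=1)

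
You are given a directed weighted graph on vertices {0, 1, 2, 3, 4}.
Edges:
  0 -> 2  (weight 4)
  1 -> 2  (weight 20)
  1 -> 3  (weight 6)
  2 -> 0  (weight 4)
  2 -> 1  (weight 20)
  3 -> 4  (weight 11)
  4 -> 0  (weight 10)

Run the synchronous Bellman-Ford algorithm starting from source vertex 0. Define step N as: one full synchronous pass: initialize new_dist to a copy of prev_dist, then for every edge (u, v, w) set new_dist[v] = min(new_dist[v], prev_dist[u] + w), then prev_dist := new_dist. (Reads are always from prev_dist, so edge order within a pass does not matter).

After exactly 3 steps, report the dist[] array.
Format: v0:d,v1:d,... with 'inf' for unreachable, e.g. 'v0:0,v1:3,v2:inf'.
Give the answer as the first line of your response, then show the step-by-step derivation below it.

v0:0,v1:24,v2:4,v3:30,v4:inf

step 1: dist = v0:0,v1:inf,v2:4,v3:inf,v4:inf
step 2: dist = v0:0,v1:24,v2:4,v3:inf,v4:inf
step 3: dist = v0:0,v1:24,v2:4,v3:30,v4:inf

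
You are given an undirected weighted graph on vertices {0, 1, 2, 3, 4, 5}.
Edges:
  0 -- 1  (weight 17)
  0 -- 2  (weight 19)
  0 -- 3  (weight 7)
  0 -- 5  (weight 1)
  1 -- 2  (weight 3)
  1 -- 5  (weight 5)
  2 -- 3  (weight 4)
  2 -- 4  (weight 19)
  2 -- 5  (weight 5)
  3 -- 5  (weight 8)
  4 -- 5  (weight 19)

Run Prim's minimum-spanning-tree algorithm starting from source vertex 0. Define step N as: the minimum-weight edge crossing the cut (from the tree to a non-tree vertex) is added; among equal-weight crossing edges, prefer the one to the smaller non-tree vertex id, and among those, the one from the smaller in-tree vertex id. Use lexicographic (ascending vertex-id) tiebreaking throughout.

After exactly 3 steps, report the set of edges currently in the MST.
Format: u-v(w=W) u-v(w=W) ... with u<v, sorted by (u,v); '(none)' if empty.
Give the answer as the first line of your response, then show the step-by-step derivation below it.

0-5(w=1) 1-2(w=3) 1-5(w=5)

step 1: add edge 0-5 (w=1); MST = {0-5(w=1)}
step 2: add edge 1-5 (w=5); MST = {0-5(w=1) 1-5(w=5)}
step 3: add edge 1-2 (w=3); MST = {0-5(w=1) 1-2(w=3) 1-5(w=5)}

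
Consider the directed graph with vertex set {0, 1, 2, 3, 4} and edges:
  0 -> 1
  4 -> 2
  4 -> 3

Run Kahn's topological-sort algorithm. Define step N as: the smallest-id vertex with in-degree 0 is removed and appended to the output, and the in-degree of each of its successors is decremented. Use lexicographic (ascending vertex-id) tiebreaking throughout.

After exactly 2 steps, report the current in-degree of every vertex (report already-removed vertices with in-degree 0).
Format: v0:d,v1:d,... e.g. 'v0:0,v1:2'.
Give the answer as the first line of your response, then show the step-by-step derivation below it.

v0:0,v1:0,v2:1,v3:1,v4:0

step 1: output 0; order=[0]; indeg=(0,0,1,1,0)
step 2: output 1; order=[0,1]; indeg=(0,0,1,1,0)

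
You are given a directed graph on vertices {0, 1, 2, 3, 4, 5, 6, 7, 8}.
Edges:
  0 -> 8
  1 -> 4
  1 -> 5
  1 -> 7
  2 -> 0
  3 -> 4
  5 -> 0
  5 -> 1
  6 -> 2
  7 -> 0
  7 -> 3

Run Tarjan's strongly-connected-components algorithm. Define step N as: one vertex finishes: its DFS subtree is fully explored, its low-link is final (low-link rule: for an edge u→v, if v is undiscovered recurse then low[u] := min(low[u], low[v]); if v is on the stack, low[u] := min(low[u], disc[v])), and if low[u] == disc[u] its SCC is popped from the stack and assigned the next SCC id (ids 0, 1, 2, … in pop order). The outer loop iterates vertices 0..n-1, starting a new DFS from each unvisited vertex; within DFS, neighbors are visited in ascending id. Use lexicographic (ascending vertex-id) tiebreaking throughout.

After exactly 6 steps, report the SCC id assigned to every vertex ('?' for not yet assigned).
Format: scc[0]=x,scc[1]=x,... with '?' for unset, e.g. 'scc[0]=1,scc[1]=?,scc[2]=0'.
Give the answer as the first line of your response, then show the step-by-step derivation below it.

scc[0]=1,scc[1]=?,scc[2]=?,scc[3]=3,scc[4]=2,scc[5]=?,scc[6]=?,scc[7]=4,scc[8]=0

step 1: low=(low[0]=0,low[1]=?,low[2]=?,low[3]=?,low[4]=?,low[5]=?,low[6]=?,low[7]=?,low[8]=1); scc=(scc[0]=?,scc[1]=?,scc[2]=?,scc[3]=?,scc[4]=?,scc[5]=?,scc[6]=?,scc[7]=?,scc[8]=0)
step 2: low=(low[0]=0,low[1]=?,low[2]=?,low[3]=?,low[4]=?,low[5]=?,low[6]=?,low[7]=?,low[8]=1); scc=(scc[0]=1,scc[1]=?,scc[2]=?,scc[3]=?,scc[4]=?,scc[5]=?,scc[6]=?,scc[7]=?,scc[8]=0)
step 3: low=(low[0]=0,low[1]=2,low[2]=?,low[3]=?,low[4]=3,low[5]=?,low[6]=?,low[7]=?,low[8]=1); scc=(scc[0]=1,scc[1]=?,scc[2]=?,scc[3]=?,scc[4]=2,scc[5]=?,scc[6]=?,scc[7]=?,scc[8]=0)
step 4: low=(low[0]=0,low[1]=2,low[2]=?,low[3]=?,low[4]=3,low[5]=2,low[6]=?,low[7]=?,low[8]=1); scc=(scc[0]=1,scc[1]=?,scc[2]=?,scc[3]=?,scc[4]=2,scc[5]=?,scc[6]=?,scc[7]=?,scc[8]=0)
step 5: low=(low[0]=0,low[1]=2,low[2]=?,low[3]=6,low[4]=3,low[5]=2,low[6]=?,low[7]=5,low[8]=1); scc=(scc[0]=1,scc[1]=?,scc[2]=?,scc[3]=3,scc[4]=2,scc[5]=?,scc[6]=?,scc[7]=?,scc[8]=0)
step 6: low=(low[0]=0,low[1]=2,low[2]=?,low[3]=6,low[4]=3,low[5]=2,low[6]=?,low[7]=5,low[8]=1); scc=(scc[0]=1,scc[1]=?,scc[2]=?,scc[3]=3,scc[4]=2,scc[5]=?,scc[6]=?,scc[7]=4,scc[8]=0)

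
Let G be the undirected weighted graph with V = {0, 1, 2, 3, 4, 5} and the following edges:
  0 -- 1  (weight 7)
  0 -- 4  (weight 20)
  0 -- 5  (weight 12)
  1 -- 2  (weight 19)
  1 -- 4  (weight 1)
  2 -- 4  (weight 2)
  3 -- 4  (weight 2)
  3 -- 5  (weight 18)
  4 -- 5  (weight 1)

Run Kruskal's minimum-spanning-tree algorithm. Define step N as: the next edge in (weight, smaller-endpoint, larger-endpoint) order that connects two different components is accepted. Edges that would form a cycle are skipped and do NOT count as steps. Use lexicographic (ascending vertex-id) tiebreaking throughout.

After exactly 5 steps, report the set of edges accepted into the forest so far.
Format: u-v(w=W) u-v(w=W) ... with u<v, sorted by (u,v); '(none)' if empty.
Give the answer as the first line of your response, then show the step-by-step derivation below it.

0-1(w=7) 1-4(w=1) 2-4(w=2) 3-4(w=2) 4-5(w=1)

step 1: add edge 1-4 (w=1); MST = {1-4(w=1)}
step 2: add edge 4-5 (w=1); MST = {1-4(w=1) 4-5(w=1)}
step 3: add edge 2-4 (w=2); MST = {1-4(w=1) 2-4(w=2) 4-5(w=1)}
step 4: add edge 3-4 (w=2); MST = {1-4(w=1) 2-4(w=2) 3-4(w=2) 4-5(w=1)}
step 5: add edge 0-1 (w=7); MST = {0-1(w=7) 1-4(w=1) 2-4(w=2) 3-4(w=2) 4-5(w=1)}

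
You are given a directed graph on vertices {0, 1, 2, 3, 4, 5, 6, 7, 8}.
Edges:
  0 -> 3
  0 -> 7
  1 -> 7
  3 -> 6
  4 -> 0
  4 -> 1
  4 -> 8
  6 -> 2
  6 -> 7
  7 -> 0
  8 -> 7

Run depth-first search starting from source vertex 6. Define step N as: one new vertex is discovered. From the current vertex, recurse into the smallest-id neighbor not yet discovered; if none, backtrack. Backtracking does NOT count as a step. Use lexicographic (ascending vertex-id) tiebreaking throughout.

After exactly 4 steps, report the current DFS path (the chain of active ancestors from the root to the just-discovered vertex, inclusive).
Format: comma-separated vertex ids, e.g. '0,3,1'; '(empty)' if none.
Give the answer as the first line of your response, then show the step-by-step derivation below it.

6,7,0

step 1: discover 6; path=6; order=6
step 2: discover 2; path=6>2; order=6,2
step 3: discover 7; path=6>7; order=6,2,7
step 4: discover 0; path=6>7>0; order=6,2,7,0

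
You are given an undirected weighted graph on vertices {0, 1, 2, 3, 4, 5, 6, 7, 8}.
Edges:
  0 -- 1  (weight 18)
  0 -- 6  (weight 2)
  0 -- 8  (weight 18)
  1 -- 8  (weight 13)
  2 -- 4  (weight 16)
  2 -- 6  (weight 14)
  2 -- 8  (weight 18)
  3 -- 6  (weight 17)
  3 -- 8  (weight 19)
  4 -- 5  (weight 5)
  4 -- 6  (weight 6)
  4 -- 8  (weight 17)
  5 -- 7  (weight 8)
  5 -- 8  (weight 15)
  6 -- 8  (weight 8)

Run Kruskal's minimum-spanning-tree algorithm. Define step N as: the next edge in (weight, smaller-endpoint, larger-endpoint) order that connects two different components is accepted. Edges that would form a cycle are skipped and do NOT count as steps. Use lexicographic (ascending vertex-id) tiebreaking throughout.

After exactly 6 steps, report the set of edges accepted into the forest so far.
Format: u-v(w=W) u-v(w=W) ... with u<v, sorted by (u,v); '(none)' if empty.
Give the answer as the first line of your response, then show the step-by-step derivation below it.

0-6(w=2) 1-8(w=13) 4-5(w=5) 4-6(w=6) 5-7(w=8) 6-8(w=8)

step 1: add edge 0-6 (w=2); MST = {0-6(w=2)}
step 2: add edge 4-5 (w=5); MST = {0-6(w=2) 4-5(w=5)}
step 3: add edge 4-6 (w=6); MST = {0-6(w=2) 4-5(w=5) 4-6(w=6)}
step 4: add edge 5-7 (w=8); MST = {0-6(w=2) 4-5(w=5) 4-6(w=6) 5-7(w=8)}
step 5: add edge 6-8 (w=8); MST = {0-6(w=2) 4-5(w=5) 4-6(w=6) 5-7(w=8) 6-8(w=8)}
step 6: add edge 1-8 (w=13); MST = {0-6(w=2) 1-8(w=13) 4-5(w=5) 4-6(w=6) 5-7(w=8) 6-8(w=8)}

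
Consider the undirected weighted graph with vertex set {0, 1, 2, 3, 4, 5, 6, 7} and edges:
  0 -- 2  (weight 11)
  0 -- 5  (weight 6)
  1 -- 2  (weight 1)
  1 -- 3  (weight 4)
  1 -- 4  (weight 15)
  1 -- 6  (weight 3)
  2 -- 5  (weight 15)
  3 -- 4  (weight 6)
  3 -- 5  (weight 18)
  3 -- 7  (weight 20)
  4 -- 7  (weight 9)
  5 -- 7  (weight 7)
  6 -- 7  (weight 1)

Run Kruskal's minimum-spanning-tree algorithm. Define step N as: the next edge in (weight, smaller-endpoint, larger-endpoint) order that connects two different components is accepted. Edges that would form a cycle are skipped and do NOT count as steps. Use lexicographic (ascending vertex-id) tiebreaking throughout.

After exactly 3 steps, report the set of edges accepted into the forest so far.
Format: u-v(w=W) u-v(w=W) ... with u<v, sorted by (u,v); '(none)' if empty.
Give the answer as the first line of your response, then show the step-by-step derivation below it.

1-2(w=1) 1-6(w=3) 6-7(w=1)

step 1: add edge 1-2 (w=1); MST = {1-2(w=1)}
step 2: add edge 6-7 (w=1); MST = {1-2(w=1) 6-7(w=1)}
step 3: add edge 1-6 (w=3); MST = {1-2(w=1) 1-6(w=3) 6-7(w=1)}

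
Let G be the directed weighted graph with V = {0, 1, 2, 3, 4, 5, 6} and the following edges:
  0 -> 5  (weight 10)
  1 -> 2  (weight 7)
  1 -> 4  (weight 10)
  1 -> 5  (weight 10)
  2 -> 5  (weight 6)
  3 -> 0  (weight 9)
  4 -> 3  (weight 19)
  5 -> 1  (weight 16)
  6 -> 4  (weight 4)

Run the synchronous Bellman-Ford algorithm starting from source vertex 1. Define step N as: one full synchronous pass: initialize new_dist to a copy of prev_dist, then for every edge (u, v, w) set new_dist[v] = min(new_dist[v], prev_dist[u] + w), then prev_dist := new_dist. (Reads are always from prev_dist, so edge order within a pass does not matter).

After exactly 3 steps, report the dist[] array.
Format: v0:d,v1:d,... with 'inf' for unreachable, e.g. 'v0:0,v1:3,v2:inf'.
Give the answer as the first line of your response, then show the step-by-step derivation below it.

v0:38,v1:0,v2:7,v3:29,v4:10,v5:10,v6:inf

step 1: dist = v0:inf,v1:0,v2:7,v3:inf,v4:10,v5:10,v6:inf
step 2: dist = v0:inf,v1:0,v2:7,v3:29,v4:10,v5:10,v6:inf
step 3: dist = v0:38,v1:0,v2:7,v3:29,v4:10,v5:10,v6:inf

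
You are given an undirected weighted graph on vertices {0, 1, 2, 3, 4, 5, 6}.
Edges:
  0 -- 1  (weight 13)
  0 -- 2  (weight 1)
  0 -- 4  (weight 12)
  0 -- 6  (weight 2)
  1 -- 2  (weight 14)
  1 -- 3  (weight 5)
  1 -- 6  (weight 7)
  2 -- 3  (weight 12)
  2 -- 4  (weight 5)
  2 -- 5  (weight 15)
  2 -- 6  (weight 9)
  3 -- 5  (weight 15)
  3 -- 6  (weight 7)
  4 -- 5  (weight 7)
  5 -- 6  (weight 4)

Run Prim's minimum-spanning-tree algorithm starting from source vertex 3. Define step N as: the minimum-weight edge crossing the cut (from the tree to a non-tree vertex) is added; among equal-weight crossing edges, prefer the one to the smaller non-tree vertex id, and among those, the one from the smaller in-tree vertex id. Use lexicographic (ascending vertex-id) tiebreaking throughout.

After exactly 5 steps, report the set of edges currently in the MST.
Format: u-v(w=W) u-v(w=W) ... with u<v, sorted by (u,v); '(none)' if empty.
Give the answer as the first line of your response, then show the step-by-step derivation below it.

0-2(w=1) 0-6(w=2) 1-3(w=5) 1-6(w=7) 5-6(w=4)

step 1: add edge 1-3 (w=5); MST = {1-3(w=5)}
step 2: add edge 1-6 (w=7); MST = {1-3(w=5) 1-6(w=7)}
step 3: add edge 0-6 (w=2); MST = {0-6(w=2) 1-3(w=5) 1-6(w=7)}
step 4: add edge 0-2 (w=1); MST = {0-2(w=1) 0-6(w=2) 1-3(w=5) 1-6(w=7)}
step 5: add edge 5-6 (w=4); MST = {0-2(w=1) 0-6(w=2) 1-3(w=5) 1-6(w=7) 5-6(w=4)}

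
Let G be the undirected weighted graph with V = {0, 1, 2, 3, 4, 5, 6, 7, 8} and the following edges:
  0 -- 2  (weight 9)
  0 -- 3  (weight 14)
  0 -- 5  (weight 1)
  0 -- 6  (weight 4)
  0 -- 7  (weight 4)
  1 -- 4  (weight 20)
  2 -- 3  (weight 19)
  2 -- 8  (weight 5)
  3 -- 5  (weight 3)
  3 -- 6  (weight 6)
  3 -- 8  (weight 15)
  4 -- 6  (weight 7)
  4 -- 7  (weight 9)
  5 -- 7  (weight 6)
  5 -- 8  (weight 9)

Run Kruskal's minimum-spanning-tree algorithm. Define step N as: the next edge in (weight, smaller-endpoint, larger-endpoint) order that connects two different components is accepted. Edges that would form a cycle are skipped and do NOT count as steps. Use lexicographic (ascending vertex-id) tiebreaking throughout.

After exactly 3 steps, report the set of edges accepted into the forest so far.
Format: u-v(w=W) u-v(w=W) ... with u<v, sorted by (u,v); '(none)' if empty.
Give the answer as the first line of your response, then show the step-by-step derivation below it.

0-5(w=1) 0-6(w=4) 3-5(w=3)

step 1: add edge 0-5 (w=1); MST = {0-5(w=1)}
step 2: add edge 3-5 (w=3); MST = {0-5(w=1) 3-5(w=3)}
step 3: add edge 0-6 (w=4); MST = {0-5(w=1) 0-6(w=4) 3-5(w=3)}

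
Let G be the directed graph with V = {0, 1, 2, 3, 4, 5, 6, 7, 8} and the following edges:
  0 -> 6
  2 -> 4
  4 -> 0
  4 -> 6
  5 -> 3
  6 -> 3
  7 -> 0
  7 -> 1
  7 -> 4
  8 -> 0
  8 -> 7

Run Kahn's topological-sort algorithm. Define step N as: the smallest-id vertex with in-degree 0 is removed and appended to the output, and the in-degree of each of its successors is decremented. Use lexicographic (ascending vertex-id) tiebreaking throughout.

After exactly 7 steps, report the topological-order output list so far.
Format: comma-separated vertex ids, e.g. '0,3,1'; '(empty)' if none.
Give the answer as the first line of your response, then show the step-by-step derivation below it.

2,5,8,7,1,4,0

step 1: output 2; order=[2]; indeg=(3,1,0,2,1,0,2,1,0)
step 2: output 5; order=[2,5]; indeg=(3,1,0,1,1,0,2,1,0)
step 3: output 8; order=[2,5,8]; indeg=(2,1,0,1,1,0,2,0,0)
step 4: output 7; order=[2,5,8,7]; indeg=(1,0,0,1,0,0,2,0,0)
step 5: output 1; order=[2,5,8,7,1]; indeg=(1,0,0,1,0,0,2,0,0)
step 6: output 4; order=[2,5,8,7,1,4]; indeg=(0,0,0,1,0,0,1,0,0)
step 7: output 0; order=[2,5,8,7,1,4,0]; indeg=(0,0,0,1,0,0,0,0,0)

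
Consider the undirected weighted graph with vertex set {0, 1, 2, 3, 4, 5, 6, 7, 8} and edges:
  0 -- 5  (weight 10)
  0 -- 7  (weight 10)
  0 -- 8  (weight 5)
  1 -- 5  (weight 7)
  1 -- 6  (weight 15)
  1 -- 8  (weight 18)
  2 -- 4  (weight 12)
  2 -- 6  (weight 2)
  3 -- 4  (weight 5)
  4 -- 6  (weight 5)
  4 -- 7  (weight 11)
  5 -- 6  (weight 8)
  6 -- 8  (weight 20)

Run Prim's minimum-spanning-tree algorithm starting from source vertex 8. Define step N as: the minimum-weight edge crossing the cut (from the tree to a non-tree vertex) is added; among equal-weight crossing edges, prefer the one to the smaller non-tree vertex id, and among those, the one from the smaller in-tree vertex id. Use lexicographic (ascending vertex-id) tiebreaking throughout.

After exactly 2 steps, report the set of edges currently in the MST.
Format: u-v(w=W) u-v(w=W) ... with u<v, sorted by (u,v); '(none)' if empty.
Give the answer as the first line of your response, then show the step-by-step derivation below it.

0-5(w=10) 0-8(w=5)

step 1: add edge 0-8 (w=5); MST = {0-8(w=5)}
step 2: add edge 0-5 (w=10); MST = {0-5(w=10) 0-8(w=5)}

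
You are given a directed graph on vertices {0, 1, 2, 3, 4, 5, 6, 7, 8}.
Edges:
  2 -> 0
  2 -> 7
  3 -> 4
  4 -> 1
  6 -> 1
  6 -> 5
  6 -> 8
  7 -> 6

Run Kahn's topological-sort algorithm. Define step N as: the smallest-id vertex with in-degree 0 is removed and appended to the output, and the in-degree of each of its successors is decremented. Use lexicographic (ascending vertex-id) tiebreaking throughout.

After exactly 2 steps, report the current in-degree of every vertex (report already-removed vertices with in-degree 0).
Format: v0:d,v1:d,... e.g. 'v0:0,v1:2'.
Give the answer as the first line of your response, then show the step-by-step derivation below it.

v0:0,v1:2,v2:0,v3:0,v4:1,v5:1,v6:1,v7:0,v8:1

step 1: output 2; order=[2]; indeg=(0,2,0,0,1,1,1,0,1)
step 2: output 0; order=[2,0]; indeg=(0,2,0,0,1,1,1,0,1)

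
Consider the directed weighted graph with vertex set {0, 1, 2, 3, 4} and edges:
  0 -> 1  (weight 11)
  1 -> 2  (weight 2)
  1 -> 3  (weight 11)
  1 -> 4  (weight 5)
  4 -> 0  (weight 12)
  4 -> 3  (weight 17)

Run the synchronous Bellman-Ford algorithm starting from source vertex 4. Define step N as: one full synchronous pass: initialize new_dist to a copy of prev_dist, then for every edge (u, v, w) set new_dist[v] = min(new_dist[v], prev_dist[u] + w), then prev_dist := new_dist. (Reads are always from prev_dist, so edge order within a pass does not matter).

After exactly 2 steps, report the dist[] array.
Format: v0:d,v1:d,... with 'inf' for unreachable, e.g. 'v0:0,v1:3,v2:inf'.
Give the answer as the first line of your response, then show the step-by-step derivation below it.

v0:12,v1:23,v2:inf,v3:17,v4:0

step 1: dist = v0:12,v1:inf,v2:inf,v3:17,v4:0
step 2: dist = v0:12,v1:23,v2:inf,v3:17,v4:0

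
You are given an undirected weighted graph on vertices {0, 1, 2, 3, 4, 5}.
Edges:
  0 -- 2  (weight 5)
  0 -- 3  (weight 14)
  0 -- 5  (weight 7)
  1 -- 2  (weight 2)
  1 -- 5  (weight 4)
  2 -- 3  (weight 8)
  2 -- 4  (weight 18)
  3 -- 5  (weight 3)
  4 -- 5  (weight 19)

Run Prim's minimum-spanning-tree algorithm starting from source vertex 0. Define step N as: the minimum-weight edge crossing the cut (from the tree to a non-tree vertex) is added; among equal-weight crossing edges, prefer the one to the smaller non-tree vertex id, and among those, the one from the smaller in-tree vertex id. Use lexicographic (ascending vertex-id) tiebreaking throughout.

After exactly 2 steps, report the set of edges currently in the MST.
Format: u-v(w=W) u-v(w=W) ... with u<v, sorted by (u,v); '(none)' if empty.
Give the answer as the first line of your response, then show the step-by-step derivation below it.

0-2(w=5) 1-2(w=2)

step 1: add edge 0-2 (w=5); MST = {0-2(w=5)}
step 2: add edge 1-2 (w=2); MST = {0-2(w=5) 1-2(w=2)}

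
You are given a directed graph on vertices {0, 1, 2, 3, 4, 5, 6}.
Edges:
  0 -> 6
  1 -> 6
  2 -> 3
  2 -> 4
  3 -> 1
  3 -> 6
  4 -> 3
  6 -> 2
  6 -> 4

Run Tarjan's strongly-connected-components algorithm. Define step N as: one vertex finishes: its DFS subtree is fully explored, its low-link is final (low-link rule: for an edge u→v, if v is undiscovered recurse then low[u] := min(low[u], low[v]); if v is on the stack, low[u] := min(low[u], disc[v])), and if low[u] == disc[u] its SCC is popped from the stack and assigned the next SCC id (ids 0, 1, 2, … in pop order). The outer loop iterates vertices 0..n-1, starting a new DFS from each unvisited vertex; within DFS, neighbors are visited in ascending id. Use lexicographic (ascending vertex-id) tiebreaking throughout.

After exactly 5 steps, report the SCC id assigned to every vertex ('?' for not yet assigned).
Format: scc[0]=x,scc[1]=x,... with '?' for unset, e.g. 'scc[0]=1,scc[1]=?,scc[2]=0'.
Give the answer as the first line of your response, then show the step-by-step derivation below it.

scc[0]=?,scc[1]=0,scc[2]=0,scc[3]=0,scc[4]=0,scc[5]=?,scc[6]=0

step 1: low=(low[0]=0,low[1]=1,low[2]=2,low[3]=3,low[4]=?,low[5]=?,low[6]=1); scc=(scc[0]=?,scc[1]=?,scc[2]=?,scc[3]=?,scc[4]=?,scc[5]=?,scc[6]=?)
step 2: low=(low[0]=0,low[1]=1,low[2]=2,low[3]=1,low[4]=?,low[5]=?,low[6]=1); scc=(scc[0]=?,scc[1]=?,scc[2]=?,scc[3]=?,scc[4]=?,scc[5]=?,scc[6]=?)
step 3: low=(low[0]=0,low[1]=1,low[2]=1,low[3]=1,low[4]=3,low[5]=?,low[6]=1); scc=(scc[0]=?,scc[1]=?,scc[2]=?,scc[3]=?,scc[4]=?,scc[5]=?,scc[6]=?)
step 4: low=(low[0]=0,low[1]=1,low[2]=1,low[3]=1,low[4]=3,low[5]=?,low[6]=1); scc=(scc[0]=?,scc[1]=?,scc[2]=?,scc[3]=?,scc[4]=?,scc[5]=?,scc[6]=?)
step 5: low=(low[0]=0,low[1]=1,low[2]=1,low[3]=1,low[4]=3,low[5]=?,low[6]=1); scc=(scc[0]=?,scc[1]=0,scc[2]=0,scc[3]=0,scc[4]=0,scc[5]=?,scc[6]=0)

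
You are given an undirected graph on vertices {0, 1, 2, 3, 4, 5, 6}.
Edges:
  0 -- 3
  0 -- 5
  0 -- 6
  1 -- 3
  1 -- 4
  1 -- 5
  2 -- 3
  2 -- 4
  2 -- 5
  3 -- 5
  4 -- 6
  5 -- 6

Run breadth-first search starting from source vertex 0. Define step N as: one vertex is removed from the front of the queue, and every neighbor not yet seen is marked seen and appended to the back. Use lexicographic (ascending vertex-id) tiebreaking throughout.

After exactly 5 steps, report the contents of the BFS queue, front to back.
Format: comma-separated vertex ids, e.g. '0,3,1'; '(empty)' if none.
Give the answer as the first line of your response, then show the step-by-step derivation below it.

2,4

step 1: dequeue 0; queue=[3,5,6]; order=0
step 2: dequeue 3; queue=[5,6,1,2]; order=0,3
step 3: dequeue 5; queue=[6,1,2]; order=0,3,5
step 4: dequeue 6; queue=[1,2,4]; order=0,3,5,6
step 5: dequeue 1; queue=[2,4]; order=0,3,5,6,1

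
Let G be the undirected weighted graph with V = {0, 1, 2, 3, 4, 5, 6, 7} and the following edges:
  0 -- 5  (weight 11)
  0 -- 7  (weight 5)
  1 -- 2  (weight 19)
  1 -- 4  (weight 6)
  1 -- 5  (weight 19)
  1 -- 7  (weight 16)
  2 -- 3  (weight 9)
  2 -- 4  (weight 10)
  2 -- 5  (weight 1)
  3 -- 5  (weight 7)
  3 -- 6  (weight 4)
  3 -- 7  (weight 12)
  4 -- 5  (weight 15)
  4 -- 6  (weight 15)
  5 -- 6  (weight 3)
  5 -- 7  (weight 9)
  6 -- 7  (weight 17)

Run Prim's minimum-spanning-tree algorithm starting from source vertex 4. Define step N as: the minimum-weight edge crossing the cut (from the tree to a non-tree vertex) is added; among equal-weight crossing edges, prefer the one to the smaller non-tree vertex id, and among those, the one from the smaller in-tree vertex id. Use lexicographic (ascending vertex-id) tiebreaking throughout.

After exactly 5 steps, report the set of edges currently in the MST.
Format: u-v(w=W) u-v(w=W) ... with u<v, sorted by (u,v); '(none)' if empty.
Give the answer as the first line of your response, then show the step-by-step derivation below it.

1-4(w=6) 2-4(w=10) 2-5(w=1) 3-6(w=4) 5-6(w=3)

step 1: add edge 1-4 (w=6); MST = {1-4(w=6)}
step 2: add edge 2-4 (w=10); MST = {1-4(w=6) 2-4(w=10)}
step 3: add edge 2-5 (w=1); MST = {1-4(w=6) 2-4(w=10) 2-5(w=1)}
step 4: add edge 5-6 (w=3); MST = {1-4(w=6) 2-4(w=10) 2-5(w=1) 5-6(w=3)}
step 5: add edge 3-6 (w=4); MST = {1-4(w=6) 2-4(w=10) 2-5(w=1) 3-6(w=4) 5-6(w=3)}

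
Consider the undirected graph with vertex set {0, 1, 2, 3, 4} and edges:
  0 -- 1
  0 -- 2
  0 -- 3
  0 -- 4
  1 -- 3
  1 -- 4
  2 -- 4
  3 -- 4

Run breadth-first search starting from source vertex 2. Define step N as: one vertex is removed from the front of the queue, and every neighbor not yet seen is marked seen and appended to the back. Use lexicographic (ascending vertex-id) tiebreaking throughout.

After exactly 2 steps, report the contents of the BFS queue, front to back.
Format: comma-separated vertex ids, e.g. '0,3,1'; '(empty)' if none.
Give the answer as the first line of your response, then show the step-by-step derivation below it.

4,1,3

step 1: dequeue 2; queue=[0,4]; order=2
step 2: dequeue 0; queue=[4,1,3]; order=2,0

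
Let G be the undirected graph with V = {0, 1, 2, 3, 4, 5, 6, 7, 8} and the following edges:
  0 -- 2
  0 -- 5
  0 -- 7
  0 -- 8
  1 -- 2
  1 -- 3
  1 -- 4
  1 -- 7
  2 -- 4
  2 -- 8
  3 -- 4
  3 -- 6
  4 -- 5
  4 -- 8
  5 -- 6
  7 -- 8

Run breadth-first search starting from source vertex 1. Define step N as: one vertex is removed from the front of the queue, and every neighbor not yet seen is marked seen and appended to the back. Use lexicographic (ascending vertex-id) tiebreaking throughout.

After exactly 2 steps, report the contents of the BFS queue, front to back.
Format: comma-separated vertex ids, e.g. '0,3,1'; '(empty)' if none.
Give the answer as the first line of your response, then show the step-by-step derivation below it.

3,4,7,0,8

step 1: dequeue 1; queue=[2,3,4,7]; order=1
step 2: dequeue 2; queue=[3,4,7,0,8]; order=1,2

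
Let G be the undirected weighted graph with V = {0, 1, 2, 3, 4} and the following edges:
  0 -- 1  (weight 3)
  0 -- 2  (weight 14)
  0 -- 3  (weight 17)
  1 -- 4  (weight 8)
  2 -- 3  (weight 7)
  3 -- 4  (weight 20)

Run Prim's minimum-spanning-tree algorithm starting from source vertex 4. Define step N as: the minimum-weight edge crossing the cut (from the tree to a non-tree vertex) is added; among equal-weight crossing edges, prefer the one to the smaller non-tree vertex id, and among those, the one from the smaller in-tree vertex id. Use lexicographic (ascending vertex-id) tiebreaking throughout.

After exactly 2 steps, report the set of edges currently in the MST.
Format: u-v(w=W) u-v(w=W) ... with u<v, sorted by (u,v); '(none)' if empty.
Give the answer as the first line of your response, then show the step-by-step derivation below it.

0-1(w=3) 1-4(w=8)

step 1: add edge 1-4 (w=8); MST = {1-4(w=8)}
step 2: add edge 0-1 (w=3); MST = {0-1(w=3) 1-4(w=8)}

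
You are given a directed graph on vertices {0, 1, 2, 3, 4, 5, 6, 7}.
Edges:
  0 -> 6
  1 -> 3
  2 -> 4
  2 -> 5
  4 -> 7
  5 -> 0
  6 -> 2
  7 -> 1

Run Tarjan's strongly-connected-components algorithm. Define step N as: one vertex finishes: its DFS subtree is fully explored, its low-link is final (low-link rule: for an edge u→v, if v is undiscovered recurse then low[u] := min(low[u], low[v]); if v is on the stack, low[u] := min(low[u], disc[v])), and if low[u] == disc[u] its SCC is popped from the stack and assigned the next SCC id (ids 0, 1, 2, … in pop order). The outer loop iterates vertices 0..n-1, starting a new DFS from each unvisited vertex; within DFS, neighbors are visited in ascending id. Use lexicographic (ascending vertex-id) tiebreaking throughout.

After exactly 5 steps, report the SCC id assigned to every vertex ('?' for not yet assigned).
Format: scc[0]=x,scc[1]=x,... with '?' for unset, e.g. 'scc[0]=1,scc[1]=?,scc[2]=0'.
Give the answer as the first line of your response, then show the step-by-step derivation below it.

scc[0]=?,scc[1]=1,scc[2]=?,scc[3]=0,scc[4]=3,scc[5]=?,scc[6]=?,scc[7]=2

step 1: low=(low[0]=0,low[1]=5,low[2]=2,low[3]=6,low[4]=3,low[5]=?,low[6]=1,low[7]=4); scc=(scc[0]=?,scc[1]=?,scc[2]=?,scc[3]=0,scc[4]=?,scc[5]=?,scc[6]=?,scc[7]=?)
step 2: low=(low[0]=0,low[1]=5,low[2]=2,low[3]=6,low[4]=3,low[5]=?,low[6]=1,low[7]=4); scc=(scc[0]=?,scc[1]=1,scc[2]=?,scc[3]=0,scc[4]=?,scc[5]=?,scc[6]=?,scc[7]=?)
step 3: low=(low[0]=0,low[1]=5,low[2]=2,low[3]=6,low[4]=3,low[5]=?,low[6]=1,low[7]=4); scc=(scc[0]=?,scc[1]=1,scc[2]=?,scc[3]=0,scc[4]=?,scc[5]=?,scc[6]=?,scc[7]=2)
step 4: low=(low[0]=0,low[1]=5,low[2]=2,low[3]=6,low[4]=3,low[5]=?,low[6]=1,low[7]=4); scc=(scc[0]=?,scc[1]=1,scc[2]=?,scc[3]=0,scc[4]=3,scc[5]=?,scc[6]=?,scc[7]=2)
step 5: low=(low[0]=0,low[1]=5,low[2]=2,low[3]=6,low[4]=3,low[5]=0,low[6]=1,low[7]=4); scc=(scc[0]=?,scc[1]=1,scc[2]=?,scc[3]=0,scc[4]=3,scc[5]=?,scc[6]=?,scc[7]=2)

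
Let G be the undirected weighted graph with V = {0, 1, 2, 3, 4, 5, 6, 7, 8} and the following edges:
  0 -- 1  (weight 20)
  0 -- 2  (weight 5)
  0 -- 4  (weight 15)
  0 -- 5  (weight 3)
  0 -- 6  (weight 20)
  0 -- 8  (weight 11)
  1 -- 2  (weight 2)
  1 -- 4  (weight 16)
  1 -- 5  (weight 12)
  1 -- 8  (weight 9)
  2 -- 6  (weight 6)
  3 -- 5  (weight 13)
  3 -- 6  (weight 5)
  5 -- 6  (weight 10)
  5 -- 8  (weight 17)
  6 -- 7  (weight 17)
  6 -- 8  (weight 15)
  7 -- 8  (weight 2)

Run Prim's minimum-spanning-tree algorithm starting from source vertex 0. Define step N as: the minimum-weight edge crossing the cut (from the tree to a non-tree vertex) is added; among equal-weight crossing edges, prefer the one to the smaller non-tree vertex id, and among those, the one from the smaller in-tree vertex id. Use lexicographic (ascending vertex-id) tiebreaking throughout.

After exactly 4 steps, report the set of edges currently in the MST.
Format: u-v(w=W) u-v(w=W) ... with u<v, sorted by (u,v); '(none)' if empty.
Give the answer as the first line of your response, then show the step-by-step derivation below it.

0-2(w=5) 0-5(w=3) 1-2(w=2) 2-6(w=6)

step 1: add edge 0-5 (w=3); MST = {0-5(w=3)}
step 2: add edge 0-2 (w=5); MST = {0-2(w=5) 0-5(w=3)}
step 3: add edge 1-2 (w=2); MST = {0-2(w=5) 0-5(w=3) 1-2(w=2)}
step 4: add edge 2-6 (w=6); MST = {0-2(w=5) 0-5(w=3) 1-2(w=2) 2-6(w=6)}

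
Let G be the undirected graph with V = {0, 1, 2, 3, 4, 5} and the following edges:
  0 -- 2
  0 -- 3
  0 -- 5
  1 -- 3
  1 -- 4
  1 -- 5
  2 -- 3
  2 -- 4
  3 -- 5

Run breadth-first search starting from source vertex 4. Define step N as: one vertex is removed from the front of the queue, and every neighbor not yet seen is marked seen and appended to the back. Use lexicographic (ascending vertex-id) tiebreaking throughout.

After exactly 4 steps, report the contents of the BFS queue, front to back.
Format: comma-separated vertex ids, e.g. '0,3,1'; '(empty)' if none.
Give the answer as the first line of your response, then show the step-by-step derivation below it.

5,0

step 1: dequeue 4; queue=[1,2]; order=4
step 2: dequeue 1; queue=[2,3,5]; order=4,1
step 3: dequeue 2; queue=[3,5,0]; order=4,1,2
step 4: dequeue 3; queue=[5,0]; order=4,1,2,3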